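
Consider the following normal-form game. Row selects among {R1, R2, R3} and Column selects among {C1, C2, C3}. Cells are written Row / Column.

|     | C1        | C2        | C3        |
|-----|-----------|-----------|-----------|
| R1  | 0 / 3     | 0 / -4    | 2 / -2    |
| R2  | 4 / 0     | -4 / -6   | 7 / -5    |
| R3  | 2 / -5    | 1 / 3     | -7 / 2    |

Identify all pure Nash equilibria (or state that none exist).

A profile is a Nash equilibrium when each player is best-responding to the other.
Row's best responses — vs C1: R2 (payoff 4); vs C2: R3 (payoff 1); vs C3: R2 (payoff 7).
Column's best responses — vs R1: C1 (payoff 3); vs R2: C1 (payoff 0); vs R3: C2 (payoff 3).
Mutual best responses occur at (R2, C1) and (R3, C2); at each, neither player gains by switching.

(R2, C1) and (R3, C2)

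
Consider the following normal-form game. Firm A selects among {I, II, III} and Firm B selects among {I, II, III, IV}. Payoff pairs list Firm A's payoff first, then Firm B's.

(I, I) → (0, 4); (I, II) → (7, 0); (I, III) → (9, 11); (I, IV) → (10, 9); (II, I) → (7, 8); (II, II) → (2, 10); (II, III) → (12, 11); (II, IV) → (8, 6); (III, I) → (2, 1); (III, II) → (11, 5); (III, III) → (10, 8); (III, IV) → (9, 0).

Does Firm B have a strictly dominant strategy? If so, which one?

III

A strategy is strictly dominant if it gives Firm B a strictly higher payoff than every other strategy, against every choice by the opponent.
III strictly dominates: vs I: 11 > each of {4, 0, 9}; vs II: 11 > each of {8, 10, 6}; vs III: 8 > each of {1, 5, 0}.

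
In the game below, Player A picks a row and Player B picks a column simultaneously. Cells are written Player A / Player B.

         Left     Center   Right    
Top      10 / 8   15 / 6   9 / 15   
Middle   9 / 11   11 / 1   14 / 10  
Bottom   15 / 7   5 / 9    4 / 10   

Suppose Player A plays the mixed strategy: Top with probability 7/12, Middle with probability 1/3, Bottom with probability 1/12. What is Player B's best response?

Right

Player B's best reply maximizes expected payoff against the mix.
Left: (7/12)·8 + (1/3)·11 + (1/12)·7 = 107/12
Center: (7/12)·6 + (1/3)·1 + (1/12)·9 = 55/12
Right: (7/12)·15 + (1/3)·10 + (1/12)·10 = 155/12
Highest expected payoff is 155/12, from Right.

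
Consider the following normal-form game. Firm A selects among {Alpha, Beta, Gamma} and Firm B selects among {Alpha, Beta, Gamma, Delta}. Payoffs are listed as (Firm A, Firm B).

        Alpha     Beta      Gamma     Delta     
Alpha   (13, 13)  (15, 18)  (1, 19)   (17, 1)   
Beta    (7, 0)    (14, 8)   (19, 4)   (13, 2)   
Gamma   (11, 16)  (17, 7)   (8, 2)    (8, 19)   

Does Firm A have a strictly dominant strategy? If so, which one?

A strategy is strictly dominant if it gives Firm A a strictly higher payoff than every other strategy, against every choice by the opponent.
Alpha is not dominant: against Beta, Gamma gives 17 > 15.
Beta is not dominant: against Alpha, Alpha gives 13 > 7.
Gamma is not dominant: against Alpha, Alpha gives 13 > 11.
No single strategy is best against every opponent action.

No strictly dominant strategy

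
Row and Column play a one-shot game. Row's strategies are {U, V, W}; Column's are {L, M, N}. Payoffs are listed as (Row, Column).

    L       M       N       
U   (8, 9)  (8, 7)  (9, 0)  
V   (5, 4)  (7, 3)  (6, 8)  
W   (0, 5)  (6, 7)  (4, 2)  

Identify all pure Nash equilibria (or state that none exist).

(U, L)

A profile is a Nash equilibrium when each player is best-responding to the other.
Row's best responses — vs L: U (payoff 8); vs M: U (payoff 8); vs N: U (payoff 9).
Column's best responses — vs U: L (payoff 9); vs V: N (payoff 8); vs W: M (payoff 7).
The only mutual best response is (U, L); neither player gains by switching there.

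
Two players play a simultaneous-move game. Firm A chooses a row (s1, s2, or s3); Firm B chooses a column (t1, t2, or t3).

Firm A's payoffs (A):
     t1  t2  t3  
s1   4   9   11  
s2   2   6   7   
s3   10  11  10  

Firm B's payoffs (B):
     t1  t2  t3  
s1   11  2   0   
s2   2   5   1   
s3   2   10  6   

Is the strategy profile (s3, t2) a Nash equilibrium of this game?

Yes

Holding Firm B at t2: Firm A gets 11 from s3, versus 9 from s1, 6 from s2. No profitable deviation for Firm A.
Holding Firm A at s3: Firm B gets 10 from t2, versus 2 from t1, 6 from t3. No profitable deviation for Firm B either.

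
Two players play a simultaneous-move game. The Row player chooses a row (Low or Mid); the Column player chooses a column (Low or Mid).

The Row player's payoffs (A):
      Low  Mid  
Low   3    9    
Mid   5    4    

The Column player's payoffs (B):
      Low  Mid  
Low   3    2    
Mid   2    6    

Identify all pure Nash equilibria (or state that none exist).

There is no pure-strategy Nash equilibrium

Check mutual best responses: a cell is a NE iff neither player can gain by unilaterally deviating.
The Row player's best responses — vs Low: Mid (payoff 5); vs Mid: Low (payoff 9).
The Column player's best responses — vs Low: Low (payoff 3); vs Mid: Mid (payoff 6).
No cell has both players best-responding. For instance, the Row player's best reply to Low is Mid, but against Mid the Column player prefers Mid over Low.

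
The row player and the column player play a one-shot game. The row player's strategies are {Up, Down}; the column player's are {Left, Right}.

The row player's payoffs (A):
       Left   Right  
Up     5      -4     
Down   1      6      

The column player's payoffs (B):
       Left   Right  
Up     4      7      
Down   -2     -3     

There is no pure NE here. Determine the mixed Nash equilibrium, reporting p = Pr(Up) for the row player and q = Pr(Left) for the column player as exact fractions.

Each player's mixing probability is pinned down by making the *other* player indifferent.
The column player indifferent between Left and Right: p·4 + (1−p)·(-2) = p·7 + (1−p)·(-3) ⟹ (-2) + 6p = (-3) + 10p ⟹ p = 1/4.
The row player indifferent between Up and Down: q·5 + (1−q)·(-4) = q·1 + (1−q)·6 ⟹ (-4) + 9q = 6 + (-5)q ⟹ q = 5/7.

p = 1/4, q = 5/7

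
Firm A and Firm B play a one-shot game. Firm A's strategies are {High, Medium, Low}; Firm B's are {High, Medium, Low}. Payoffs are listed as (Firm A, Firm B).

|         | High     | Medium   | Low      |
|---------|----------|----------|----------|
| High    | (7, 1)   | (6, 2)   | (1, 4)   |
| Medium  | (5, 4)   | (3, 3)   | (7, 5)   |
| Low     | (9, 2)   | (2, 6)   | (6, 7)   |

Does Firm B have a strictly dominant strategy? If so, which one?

A strategy is strictly dominant if it gives Firm B a strictly higher payoff than every other strategy, against every choice by the opponent.
Low strictly dominates: vs High: 4 > each of {1, 2}; vs Medium: 5 > each of {4, 3}; vs Low: 7 > each of {2, 6}.

Low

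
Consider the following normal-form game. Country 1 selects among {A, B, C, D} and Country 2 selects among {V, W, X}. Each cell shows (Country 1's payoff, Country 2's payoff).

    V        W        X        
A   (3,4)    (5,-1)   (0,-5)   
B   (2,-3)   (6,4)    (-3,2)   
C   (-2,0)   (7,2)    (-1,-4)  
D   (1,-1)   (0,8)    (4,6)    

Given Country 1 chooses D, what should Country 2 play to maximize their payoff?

With Country 1 fixed at D, Country 2's payoffs are: V → -1, W → 8, X → 6.
The maximum is 8, achieved by W.

W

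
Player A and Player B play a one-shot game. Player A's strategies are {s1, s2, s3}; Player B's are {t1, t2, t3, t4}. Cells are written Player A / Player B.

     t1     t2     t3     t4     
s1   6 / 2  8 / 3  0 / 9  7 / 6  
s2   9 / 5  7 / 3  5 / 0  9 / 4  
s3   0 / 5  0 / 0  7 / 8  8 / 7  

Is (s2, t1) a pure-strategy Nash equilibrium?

Holding Player B at t1: Player A gets 9 from s2, versus 6 from s1, 0 from s3. No profitable deviation for Player A.
Holding Player A at s2: Player B gets 5 from t1, versus 3 from t2, 0 from t3, 4 from t4. No profitable deviation for Player B either.

Yes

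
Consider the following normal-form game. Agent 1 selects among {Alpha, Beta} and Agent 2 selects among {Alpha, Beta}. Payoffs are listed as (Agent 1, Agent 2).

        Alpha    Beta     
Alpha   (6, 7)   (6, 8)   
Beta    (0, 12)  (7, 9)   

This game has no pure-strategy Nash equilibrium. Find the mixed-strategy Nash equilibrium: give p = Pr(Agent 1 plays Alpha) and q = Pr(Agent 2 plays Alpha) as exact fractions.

p = 3/4, q = 1/7

Each player's mixing probability is pinned down by making the *other* player indifferent.
Agent 2 indifferent between Alpha and Beta: p·7 + (1−p)·12 = p·8 + (1−p)·9 ⟹ 12 + (-5)p = 9 + (-1)p ⟹ p = 3/4.
Agent 1 indifferent between Alpha and Beta: q·6 + (1−q)·6 = q·0 + (1−q)·7 ⟹ 6 + 0q = 7 + (-7)q ⟹ q = 1/7.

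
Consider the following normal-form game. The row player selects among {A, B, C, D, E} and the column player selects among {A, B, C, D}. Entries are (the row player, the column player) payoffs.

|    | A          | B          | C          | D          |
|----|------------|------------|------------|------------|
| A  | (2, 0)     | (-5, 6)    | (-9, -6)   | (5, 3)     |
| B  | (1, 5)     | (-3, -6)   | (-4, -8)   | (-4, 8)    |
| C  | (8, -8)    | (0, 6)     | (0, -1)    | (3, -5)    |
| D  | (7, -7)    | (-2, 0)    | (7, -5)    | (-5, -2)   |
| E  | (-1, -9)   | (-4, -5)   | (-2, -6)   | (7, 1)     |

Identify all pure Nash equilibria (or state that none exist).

(C, B) and (E, D)

Check mutual best responses: a cell is a NE iff neither player can gain by unilaterally deviating.
The row player's best responses — vs A: C (payoff 8); vs B: C (payoff 0); vs C: D (payoff 7); vs D: E (payoff 7).
The column player's best responses — vs A: B (payoff 6); vs B: D (payoff 8); vs C: B (payoff 6); vs D: B (payoff 0); vs E: D (payoff 1).
Mutual best responses occur at (C, B) and (E, D); at each, neither player gains by switching.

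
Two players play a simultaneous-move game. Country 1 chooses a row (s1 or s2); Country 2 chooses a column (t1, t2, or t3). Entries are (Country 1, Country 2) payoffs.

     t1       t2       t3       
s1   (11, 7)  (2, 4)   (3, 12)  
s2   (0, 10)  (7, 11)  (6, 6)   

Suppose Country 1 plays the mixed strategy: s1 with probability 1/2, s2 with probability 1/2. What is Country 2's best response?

t3

Compute Country 2's expected payoff from each pure strategy against the given mix.
t1: (1/2)·7 + (1/2)·10 = 17/2
t2: (1/2)·4 + (1/2)·11 = 15/2
t3: (1/2)·12 + (1/2)·6 = 9
Highest expected payoff is 9, from t3.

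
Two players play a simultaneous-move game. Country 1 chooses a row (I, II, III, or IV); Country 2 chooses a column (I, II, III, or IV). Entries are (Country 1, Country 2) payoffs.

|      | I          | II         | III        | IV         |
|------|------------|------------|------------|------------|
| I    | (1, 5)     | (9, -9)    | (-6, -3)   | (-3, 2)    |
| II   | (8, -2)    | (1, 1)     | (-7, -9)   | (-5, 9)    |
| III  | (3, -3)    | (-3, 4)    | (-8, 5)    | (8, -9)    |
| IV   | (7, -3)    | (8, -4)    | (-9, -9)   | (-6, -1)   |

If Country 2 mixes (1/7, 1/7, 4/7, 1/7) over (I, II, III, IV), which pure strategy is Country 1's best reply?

I

Compute Country 1's expected payoff from each pure strategy against the given mix.
I: (1/7)·1 + (1/7)·9 + (4/7)·(-6) + (1/7)·(-3) = -17/7
II: (1/7)·8 + (1/7)·1 + (4/7)·(-7) + (1/7)·(-5) = -24/7
III: (1/7)·3 + (1/7)·(-3) + (4/7)·(-8) + (1/7)·8 = -24/7
IV: (1/7)·7 + (1/7)·8 + (4/7)·(-9) + (1/7)·(-6) = -27/7
Highest expected payoff is -17/7, from I.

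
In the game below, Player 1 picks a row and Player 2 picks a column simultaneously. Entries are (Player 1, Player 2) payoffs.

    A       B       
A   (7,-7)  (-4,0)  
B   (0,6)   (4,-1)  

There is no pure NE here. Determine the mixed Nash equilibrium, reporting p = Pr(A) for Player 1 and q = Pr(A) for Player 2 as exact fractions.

Each player's mixing probability is pinned down by making the *other* player indifferent.
Player 2 indifferent between A and B: p·(-7) + (1−p)·6 = p·0 + (1−p)·(-1) ⟹ 6 + (-13)p = (-1) + 1p ⟹ p = 1/2.
Player 1 indifferent between A and B: q·7 + (1−q)·(-4) = q·0 + (1−q)·4 ⟹ (-4) + 11q = 4 + (-4)q ⟹ q = 8/15.

p = 1/2, q = 8/15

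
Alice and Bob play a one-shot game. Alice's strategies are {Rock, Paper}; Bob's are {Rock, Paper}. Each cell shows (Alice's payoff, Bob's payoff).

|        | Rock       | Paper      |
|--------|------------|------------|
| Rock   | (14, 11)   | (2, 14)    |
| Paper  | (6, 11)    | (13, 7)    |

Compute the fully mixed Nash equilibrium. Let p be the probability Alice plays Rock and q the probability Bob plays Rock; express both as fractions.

p = 4/7, q = 11/19

Each player's mixing probability is pinned down by making the *other* player indifferent.
Bob indifferent between Rock and Paper: p·11 + (1−p)·11 = p·14 + (1−p)·7 ⟹ 11 + 0p = 7 + 7p ⟹ p = 4/7.
Alice indifferent between Rock and Paper: q·14 + (1−q)·2 = q·6 + (1−q)·13 ⟹ 2 + 12q = 13 + (-7)q ⟹ q = 11/19.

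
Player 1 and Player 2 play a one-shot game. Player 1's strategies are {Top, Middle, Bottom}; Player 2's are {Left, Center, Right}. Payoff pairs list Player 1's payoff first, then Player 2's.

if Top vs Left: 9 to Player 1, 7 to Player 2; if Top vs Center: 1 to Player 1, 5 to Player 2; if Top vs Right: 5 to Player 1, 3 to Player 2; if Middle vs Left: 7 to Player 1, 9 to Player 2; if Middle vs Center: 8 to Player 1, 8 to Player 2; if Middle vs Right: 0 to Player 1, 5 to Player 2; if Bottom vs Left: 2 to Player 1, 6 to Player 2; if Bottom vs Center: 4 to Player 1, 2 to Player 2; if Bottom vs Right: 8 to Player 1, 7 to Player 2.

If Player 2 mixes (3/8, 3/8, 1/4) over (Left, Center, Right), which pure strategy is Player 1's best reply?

Middle

Compute Player 1's expected payoff from each pure strategy against the given mix.
Top: (3/8)·9 + (3/8)·1 + (1/4)·5 = 5
Middle: (3/8)·7 + (3/8)·8 + (1/4)·0 = 45/8
Bottom: (3/8)·2 + (3/8)·4 + (1/4)·8 = 17/4
Highest expected payoff is 45/8, from Middle.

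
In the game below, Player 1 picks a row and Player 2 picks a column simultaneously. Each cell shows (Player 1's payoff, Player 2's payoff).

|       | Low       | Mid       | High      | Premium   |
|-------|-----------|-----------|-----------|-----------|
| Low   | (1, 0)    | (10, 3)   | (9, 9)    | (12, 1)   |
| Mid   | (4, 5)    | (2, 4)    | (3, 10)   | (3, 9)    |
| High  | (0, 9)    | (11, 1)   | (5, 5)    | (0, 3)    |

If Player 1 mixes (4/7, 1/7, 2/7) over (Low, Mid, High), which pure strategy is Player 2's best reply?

Compute Player 2's expected payoff from each pure strategy against the given mix.
Low: (4/7)·0 + (1/7)·5 + (2/7)·9 = 23/7
Mid: (4/7)·3 + (1/7)·4 + (2/7)·1 = 18/7
High: (4/7)·9 + (1/7)·10 + (2/7)·5 = 8
Premium: (4/7)·1 + (1/7)·9 + (2/7)·3 = 19/7
Highest expected payoff is 8, from High.

High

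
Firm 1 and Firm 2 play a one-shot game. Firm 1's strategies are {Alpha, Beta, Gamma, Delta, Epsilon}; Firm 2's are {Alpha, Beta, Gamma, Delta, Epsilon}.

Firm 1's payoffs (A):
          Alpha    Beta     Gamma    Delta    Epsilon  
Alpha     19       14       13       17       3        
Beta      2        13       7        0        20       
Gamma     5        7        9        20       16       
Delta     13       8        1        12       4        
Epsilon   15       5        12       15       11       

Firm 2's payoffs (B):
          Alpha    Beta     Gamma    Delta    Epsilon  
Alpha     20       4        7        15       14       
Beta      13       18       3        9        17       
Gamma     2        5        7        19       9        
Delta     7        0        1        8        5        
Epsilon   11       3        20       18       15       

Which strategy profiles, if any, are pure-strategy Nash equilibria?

(Alpha, Alpha) and (Gamma, Delta)

A profile is a Nash equilibrium when each player is best-responding to the other.
Firm 1's best responses — vs Alpha: Alpha (payoff 19); vs Beta: Alpha (payoff 14); vs Gamma: Alpha (payoff 13); vs Delta: Gamma (payoff 20); vs Epsilon: Beta (payoff 20).
Firm 2's best responses — vs Alpha: Alpha (payoff 20); vs Beta: Beta (payoff 18); vs Gamma: Delta (payoff 19); vs Delta: Delta (payoff 8); vs Epsilon: Gamma (payoff 20).
Mutual best responses occur at (Alpha, Alpha) and (Gamma, Delta); at each, neither player gains by switching.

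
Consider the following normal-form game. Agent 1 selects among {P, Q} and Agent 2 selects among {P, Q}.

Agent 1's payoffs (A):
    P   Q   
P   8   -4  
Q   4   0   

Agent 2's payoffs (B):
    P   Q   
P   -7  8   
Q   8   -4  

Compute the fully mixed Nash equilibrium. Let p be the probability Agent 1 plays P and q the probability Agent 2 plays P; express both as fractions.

Each player's mixing probability is pinned down by making the *other* player indifferent.
Agent 2 indifferent between P and Q: p·(-7) + (1−p)·8 = p·8 + (1−p)·(-4) ⟹ 8 + (-15)p = (-4) + 12p ⟹ p = 4/9.
Agent 1 indifferent between P and Q: q·8 + (1−q)·(-4) = q·4 + (1−q)·0 ⟹ (-4) + 12q = 0 + 4q ⟹ q = 1/2.

p = 4/9, q = 1/2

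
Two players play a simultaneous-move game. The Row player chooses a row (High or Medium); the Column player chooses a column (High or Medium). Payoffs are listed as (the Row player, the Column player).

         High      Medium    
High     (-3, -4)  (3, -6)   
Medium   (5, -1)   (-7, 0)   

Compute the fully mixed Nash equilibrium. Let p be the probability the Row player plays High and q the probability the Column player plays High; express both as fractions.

Each player's mixing probability is pinned down by making the *other* player indifferent.
The Column player indifferent between High and Medium: p·(-4) + (1−p)·(-1) = p·(-6) + (1−p)·0 ⟹ (-1) + (-3)p = 0 + (-6)p ⟹ p = 1/3.
The Row player indifferent between High and Medium: q·(-3) + (1−q)·3 = q·5 + (1−q)·(-7) ⟹ 3 + (-6)q = (-7) + 12q ⟹ q = 5/9.

p = 1/3, q = 5/9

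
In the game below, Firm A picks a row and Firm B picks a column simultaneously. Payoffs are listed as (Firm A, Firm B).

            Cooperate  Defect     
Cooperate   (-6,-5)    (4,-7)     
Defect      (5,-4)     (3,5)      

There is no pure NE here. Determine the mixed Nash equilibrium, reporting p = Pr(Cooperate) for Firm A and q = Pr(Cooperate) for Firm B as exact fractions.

p = 9/11, q = 1/12

In a mixed NE each player is indifferent between their pure strategies, so the opponent's mix sets the indifference.
Firm B indifferent between Cooperate and Defect: p·(-5) + (1−p)·(-4) = p·(-7) + (1−p)·5 ⟹ (-4) + (-1)p = 5 + (-12)p ⟹ p = 9/11.
Firm A indifferent between Cooperate and Defect: q·(-6) + (1−q)·4 = q·5 + (1−q)·3 ⟹ 4 + (-10)q = 3 + 2q ⟹ q = 1/12.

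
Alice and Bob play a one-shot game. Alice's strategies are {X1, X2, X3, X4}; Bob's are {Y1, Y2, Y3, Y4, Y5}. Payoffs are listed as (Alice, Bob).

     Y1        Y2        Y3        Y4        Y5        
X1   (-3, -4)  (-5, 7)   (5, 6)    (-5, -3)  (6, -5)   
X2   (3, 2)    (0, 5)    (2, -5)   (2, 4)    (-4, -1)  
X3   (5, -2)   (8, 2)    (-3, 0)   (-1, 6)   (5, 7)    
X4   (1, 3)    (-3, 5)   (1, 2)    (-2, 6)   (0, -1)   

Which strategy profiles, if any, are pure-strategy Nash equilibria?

None

A profile is a Nash equilibrium when each player is best-responding to the other.
Alice's best responses — vs Y1: X3 (payoff 5); vs Y2: X3 (payoff 8); vs Y3: X1 (payoff 5); vs Y4: X2 (payoff 2); vs Y5: X1 (payoff 6).
Bob's best responses — vs X1: Y2 (payoff 7); vs X2: Y2 (payoff 5); vs X3: Y5 (payoff 7); vs X4: Y4 (payoff 6).
No cell has both players best-responding. For instance, Alice's best reply to Y4 is X2, but against X2 Bob prefers Y2 over Y4.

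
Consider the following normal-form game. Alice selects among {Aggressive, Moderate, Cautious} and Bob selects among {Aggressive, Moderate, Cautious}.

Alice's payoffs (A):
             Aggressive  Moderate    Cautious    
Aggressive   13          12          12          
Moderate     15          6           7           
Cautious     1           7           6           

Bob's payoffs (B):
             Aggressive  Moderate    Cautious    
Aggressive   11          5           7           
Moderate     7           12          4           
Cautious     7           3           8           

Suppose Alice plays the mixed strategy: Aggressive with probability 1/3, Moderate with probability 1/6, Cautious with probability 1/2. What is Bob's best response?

Aggressive

Compute Bob's expected payoff from each pure strategy against the given mix.
Aggressive: (1/3)·11 + (1/6)·7 + (1/2)·7 = 25/3
Moderate: (1/3)·5 + (1/6)·12 + (1/2)·3 = 31/6
Cautious: (1/3)·7 + (1/6)·4 + (1/2)·8 = 7
Highest expected payoff is 25/3, from Aggressive.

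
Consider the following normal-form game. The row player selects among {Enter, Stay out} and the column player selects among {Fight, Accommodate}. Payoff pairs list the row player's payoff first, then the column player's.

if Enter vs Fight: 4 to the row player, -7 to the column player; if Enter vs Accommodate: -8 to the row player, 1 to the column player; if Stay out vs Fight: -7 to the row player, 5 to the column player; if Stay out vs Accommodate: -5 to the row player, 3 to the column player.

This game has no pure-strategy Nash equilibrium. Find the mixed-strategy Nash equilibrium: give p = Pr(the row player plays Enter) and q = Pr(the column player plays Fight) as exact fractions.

p = 1/5, q = 3/14

Each player's mixing probability is pinned down by making the *other* player indifferent.
The column player indifferent between Fight and Accommodate: p·(-7) + (1−p)·5 = p·1 + (1−p)·3 ⟹ 5 + (-12)p = 3 + (-2)p ⟹ p = 1/5.
The row player indifferent between Enter and Stay out: q·4 + (1−q)·(-8) = q·(-7) + (1−q)·(-5) ⟹ (-8) + 12q = (-5) + (-2)q ⟹ q = 3/14.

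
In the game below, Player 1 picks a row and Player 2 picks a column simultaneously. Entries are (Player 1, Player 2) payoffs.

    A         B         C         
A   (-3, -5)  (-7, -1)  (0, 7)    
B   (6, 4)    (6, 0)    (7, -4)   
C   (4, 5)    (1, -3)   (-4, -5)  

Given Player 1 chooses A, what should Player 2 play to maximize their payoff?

C

With Player 1 fixed at A, Player 2's payoffs are: A → -5, B → -1, C → 7.
The maximum is 7, achieved by C.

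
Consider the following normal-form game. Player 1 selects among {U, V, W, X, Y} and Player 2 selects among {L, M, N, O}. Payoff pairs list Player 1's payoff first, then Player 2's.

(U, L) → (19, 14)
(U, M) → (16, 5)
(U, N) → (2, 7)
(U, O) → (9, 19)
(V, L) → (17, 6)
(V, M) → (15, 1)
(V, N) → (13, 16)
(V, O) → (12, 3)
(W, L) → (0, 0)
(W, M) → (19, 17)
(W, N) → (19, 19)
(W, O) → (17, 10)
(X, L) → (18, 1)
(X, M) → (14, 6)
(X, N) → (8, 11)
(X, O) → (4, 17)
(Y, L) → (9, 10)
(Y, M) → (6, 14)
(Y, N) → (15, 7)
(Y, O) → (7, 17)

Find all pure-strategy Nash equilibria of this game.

(W, N)

Check mutual best responses: a cell is a NE iff neither player can gain by unilaterally deviating.
Player 1's best responses — vs L: U (payoff 19); vs M: W (payoff 19); vs N: W (payoff 19); vs O: W (payoff 17).
Player 2's best responses — vs U: O (payoff 19); vs V: N (payoff 16); vs W: N (payoff 19); vs X: O (payoff 17); vs Y: O (payoff 17).
The only mutual best response is (W, N); neither player gains by switching there.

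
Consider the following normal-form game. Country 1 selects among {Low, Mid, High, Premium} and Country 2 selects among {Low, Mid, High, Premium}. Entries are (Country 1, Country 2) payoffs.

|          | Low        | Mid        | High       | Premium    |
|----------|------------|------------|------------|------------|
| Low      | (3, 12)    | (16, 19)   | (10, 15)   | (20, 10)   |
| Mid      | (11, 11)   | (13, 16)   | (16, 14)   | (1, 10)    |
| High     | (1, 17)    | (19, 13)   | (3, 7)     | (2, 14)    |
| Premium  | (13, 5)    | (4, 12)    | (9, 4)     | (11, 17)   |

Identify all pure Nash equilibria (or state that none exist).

Find each player's best response to every opponent strategy; NE are the intersections.
Country 1's best responses — vs Low: Premium (payoff 13); vs Mid: High (payoff 19); vs High: Mid (payoff 16); vs Premium: Low (payoff 20).
Country 2's best responses — vs Low: Mid (payoff 19); vs Mid: Mid (payoff 16); vs High: Low (payoff 17); vs Premium: Premium (payoff 17).
No cell has both players best-responding. For instance, Country 1's best reply to Premium is Low, but against Low Country 2 prefers Mid over Premium.

No pure-strategy Nash equilibrium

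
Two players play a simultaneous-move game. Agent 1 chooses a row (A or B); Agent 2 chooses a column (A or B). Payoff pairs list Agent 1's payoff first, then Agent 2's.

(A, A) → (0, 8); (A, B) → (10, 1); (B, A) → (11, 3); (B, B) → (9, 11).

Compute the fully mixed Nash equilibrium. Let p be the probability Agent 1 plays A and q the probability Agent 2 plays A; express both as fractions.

p = 8/15, q = 1/12

In a mixed NE each player is indifferent between their pure strategies, so the opponent's mix sets the indifference.
Agent 2 indifferent between A and B: p·8 + (1−p)·3 = p·1 + (1−p)·11 ⟹ 3 + 5p = 11 + (-10)p ⟹ p = 8/15.
Agent 1 indifferent between A and B: q·0 + (1−q)·10 = q·11 + (1−q)·9 ⟹ 10 + (-10)q = 9 + 2q ⟹ q = 1/12.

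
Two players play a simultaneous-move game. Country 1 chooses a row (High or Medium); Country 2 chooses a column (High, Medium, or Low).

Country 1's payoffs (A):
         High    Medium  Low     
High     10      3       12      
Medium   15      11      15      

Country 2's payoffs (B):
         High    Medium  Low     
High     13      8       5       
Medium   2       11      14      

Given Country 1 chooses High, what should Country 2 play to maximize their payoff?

With Country 1 fixed at High, Country 2's payoffs are: High → 13, Medium → 8, Low → 5.
The maximum is 13, achieved by High.

High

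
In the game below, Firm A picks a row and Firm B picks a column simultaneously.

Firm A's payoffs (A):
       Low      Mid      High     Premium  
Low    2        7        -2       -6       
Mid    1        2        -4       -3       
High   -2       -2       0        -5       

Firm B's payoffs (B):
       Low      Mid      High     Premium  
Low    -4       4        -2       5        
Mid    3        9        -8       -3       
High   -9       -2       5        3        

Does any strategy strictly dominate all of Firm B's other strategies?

None

A strategy is strictly dominant if it gives Firm B a strictly higher payoff than every other strategy, against every choice by the opponent.
Low is not dominant: against Low, Mid gives 4 > -4.
Mid is not dominant: against Low, Premium gives 5 > 4.
High is not dominant: against Low, Mid gives 4 > -2.
Premium is not dominant: against Mid, Low gives 3 > -3.
No single strategy is best against every opponent action.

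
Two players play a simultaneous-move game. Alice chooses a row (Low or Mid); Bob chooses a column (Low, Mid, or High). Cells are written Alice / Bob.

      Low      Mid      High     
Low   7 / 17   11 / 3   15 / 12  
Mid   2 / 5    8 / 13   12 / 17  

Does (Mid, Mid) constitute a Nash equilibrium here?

No

Holding Bob at Mid: Alice gets 8 from Mid but could get 11 by switching to Low. Alice has a profitable deviation.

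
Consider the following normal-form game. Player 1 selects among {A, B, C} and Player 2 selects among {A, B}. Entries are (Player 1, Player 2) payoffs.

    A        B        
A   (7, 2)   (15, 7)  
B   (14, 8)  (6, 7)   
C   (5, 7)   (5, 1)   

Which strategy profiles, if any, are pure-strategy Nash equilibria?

(A, B) and (B, A)

A profile is a Nash equilibrium when each player is best-responding to the other.
Player 1's best responses — vs A: B (payoff 14); vs B: A (payoff 15).
Player 2's best responses — vs A: B (payoff 7); vs B: A (payoff 8); vs C: A (payoff 7).
Mutual best responses occur at (A, B) and (B, A); at each, neither player gains by switching.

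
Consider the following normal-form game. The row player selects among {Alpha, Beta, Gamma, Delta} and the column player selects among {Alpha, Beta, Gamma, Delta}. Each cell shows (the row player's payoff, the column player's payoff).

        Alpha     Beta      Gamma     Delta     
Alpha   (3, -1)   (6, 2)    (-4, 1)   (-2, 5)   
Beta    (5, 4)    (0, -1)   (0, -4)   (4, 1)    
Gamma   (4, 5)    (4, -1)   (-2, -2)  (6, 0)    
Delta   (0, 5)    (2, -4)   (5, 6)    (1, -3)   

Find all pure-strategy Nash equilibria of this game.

(Beta, Alpha) and (Delta, Gamma)

Check mutual best responses: a cell is a NE iff neither player can gain by unilaterally deviating.
The row player's best responses — vs Alpha: Beta (payoff 5); vs Beta: Alpha (payoff 6); vs Gamma: Delta (payoff 5); vs Delta: Gamma (payoff 6).
The column player's best responses — vs Alpha: Delta (payoff 5); vs Beta: Alpha (payoff 4); vs Gamma: Alpha (payoff 5); vs Delta: Gamma (payoff 6).
Mutual best responses occur at (Beta, Alpha) and (Delta, Gamma); at each, neither player gains by switching.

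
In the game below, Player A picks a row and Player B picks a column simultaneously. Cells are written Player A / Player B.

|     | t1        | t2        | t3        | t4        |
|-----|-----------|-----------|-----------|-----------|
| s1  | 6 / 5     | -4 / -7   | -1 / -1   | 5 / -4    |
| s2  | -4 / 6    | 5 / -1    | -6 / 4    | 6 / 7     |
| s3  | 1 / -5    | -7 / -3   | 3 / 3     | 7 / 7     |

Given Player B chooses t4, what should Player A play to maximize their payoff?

With Player B fixed at t4, Player A's payoffs are: s1 → 5, s2 → 6, s3 → 7.
The maximum is 7, achieved by s3.

s3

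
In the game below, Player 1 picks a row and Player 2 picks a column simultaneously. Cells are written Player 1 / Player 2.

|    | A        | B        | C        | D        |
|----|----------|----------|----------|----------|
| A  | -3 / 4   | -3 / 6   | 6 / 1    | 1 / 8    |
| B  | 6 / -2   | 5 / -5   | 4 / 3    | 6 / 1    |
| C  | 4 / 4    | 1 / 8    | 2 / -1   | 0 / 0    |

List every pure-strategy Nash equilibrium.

No pure-strategy Nash equilibrium

Check mutual best responses: a cell is a NE iff neither player can gain by unilaterally deviating.
Player 1's best responses — vs A: B (payoff 6); vs B: B (payoff 5); vs C: A (payoff 6); vs D: B (payoff 6).
Player 2's best responses — vs A: D (payoff 8); vs B: C (payoff 3); vs C: B (payoff 8).
No cell has both players best-responding. For instance, Player 1's best reply to B is B, but against B Player 2 prefers C over B.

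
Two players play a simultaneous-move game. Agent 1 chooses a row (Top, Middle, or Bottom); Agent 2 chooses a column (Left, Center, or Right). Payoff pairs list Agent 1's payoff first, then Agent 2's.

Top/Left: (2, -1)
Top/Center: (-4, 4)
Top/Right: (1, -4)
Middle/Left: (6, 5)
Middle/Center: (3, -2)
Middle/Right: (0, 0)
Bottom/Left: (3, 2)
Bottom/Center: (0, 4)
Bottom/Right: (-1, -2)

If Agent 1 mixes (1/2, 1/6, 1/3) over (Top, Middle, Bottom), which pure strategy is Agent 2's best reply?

Center

Agent 2's best reply maximizes expected payoff against the mix.
Left: (1/2)·(-1) + (1/6)·5 + (1/3)·2 = 1
Center: (1/2)·4 + (1/6)·(-2) + (1/3)·4 = 3
Right: (1/2)·(-4) + (1/6)·0 + (1/3)·(-2) = -8/3
Highest expected payoff is 3, from Center.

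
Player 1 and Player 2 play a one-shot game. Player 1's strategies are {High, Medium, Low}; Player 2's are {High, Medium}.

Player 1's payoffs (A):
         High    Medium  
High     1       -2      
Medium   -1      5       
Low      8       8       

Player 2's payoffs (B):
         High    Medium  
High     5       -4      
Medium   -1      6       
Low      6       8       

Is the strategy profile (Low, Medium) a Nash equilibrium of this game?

Yes

Holding Player 2 at Medium: Player 1 gets 8 from Low, versus -2 from High, 5 from Medium. No profitable deviation for Player 1.
Holding Player 1 at Low: Player 2 gets 8 from Medium, versus 6 from High. No profitable deviation for Player 2 either.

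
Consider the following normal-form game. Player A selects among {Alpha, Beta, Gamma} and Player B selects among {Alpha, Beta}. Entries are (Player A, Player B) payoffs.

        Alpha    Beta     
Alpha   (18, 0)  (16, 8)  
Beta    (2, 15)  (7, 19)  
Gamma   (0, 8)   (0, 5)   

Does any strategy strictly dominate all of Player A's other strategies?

Check whether one of Player A's strategies beats all alternatives regardless of what the opponent does.
Alpha strictly dominates: vs Alpha: 18 > each of {2, 0}; vs Beta: 16 > each of {7, 0}.

Alpha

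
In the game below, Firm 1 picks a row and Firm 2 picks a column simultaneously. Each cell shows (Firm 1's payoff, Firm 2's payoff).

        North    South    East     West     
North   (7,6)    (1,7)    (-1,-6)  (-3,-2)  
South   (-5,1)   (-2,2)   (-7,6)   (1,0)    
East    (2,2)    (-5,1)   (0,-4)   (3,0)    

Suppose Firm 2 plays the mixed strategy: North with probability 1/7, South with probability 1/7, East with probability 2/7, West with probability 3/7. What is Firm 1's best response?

Compute Firm 1's expected payoff from each pure strategy against the given mix.
North: (1/7)·7 + (1/7)·1 + (2/7)·(-1) + (3/7)·(-3) = -3/7
South: (1/7)·(-5) + (1/7)·(-2) + (2/7)·(-7) + (3/7)·1 = -18/7
East: (1/7)·2 + (1/7)·(-5) + (2/7)·0 + (3/7)·3 = 6/7
Highest expected payoff is 6/7, from East.

East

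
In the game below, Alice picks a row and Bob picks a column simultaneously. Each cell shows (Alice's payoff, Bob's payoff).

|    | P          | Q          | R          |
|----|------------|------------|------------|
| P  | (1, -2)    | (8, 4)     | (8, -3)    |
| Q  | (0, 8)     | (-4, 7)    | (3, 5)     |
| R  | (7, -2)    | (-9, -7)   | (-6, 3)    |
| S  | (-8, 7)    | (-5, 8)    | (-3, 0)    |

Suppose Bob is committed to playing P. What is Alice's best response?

R

With Bob fixed at P, Alice's payoffs are: P → 1, Q → 0, R → 7, S → -8.
The maximum is 7, achieved by R.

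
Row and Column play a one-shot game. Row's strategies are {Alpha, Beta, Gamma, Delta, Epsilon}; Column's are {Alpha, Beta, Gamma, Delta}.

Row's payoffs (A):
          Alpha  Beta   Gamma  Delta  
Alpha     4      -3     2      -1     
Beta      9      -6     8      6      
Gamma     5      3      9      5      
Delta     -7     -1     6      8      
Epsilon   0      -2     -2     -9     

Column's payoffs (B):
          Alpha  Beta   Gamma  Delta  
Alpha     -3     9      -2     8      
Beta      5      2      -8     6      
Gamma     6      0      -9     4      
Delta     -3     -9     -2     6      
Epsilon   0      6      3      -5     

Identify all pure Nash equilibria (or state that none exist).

(Delta, Delta)

Check mutual best responses: a cell is a NE iff neither player can gain by unilaterally deviating.
Row's best responses — vs Alpha: Beta (payoff 9); vs Beta: Gamma (payoff 3); vs Gamma: Gamma (payoff 9); vs Delta: Delta (payoff 8).
Column's best responses — vs Alpha: Beta (payoff 9); vs Beta: Delta (payoff 6); vs Gamma: Alpha (payoff 6); vs Delta: Delta (payoff 6); vs Epsilon: Beta (payoff 6).
The only mutual best response is (Delta, Delta); neither player gains by switching there.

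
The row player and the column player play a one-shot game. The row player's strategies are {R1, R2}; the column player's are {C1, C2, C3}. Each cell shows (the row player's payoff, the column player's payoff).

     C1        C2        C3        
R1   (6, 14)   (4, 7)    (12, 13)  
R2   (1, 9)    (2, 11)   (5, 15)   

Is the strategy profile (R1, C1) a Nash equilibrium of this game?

Yes

Holding the column player at C1: the row player gets 6 from R1, versus 1 from R2. No profitable deviation for the row player.
Holding the row player at R1: the column player gets 14 from C1, versus 7 from C2, 13 from C3. No profitable deviation for the column player either.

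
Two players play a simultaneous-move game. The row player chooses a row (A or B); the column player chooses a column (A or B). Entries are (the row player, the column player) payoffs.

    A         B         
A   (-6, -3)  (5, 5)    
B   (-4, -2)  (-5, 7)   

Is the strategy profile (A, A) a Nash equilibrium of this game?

Holding the column player at A: the row player gets -6 from A but could get -4 by switching to B. The row player has a profitable deviation.

No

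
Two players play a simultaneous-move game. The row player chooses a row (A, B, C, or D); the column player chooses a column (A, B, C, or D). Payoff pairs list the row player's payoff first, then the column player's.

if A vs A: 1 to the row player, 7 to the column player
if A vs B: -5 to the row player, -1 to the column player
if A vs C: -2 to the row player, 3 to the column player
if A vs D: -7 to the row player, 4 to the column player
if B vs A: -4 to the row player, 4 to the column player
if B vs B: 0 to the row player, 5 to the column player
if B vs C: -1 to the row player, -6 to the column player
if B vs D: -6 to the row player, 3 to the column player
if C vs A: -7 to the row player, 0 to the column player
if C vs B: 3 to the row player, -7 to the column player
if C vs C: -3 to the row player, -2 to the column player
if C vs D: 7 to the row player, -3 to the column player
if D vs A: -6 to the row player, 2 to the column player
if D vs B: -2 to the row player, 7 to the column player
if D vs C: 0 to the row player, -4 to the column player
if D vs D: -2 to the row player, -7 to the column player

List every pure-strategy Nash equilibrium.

Find each player's best response to every opponent strategy; NE are the intersections.
The row player's best responses — vs A: A (payoff 1); vs B: C (payoff 3); vs C: D (payoff 0); vs D: C (payoff 7).
The column player's best responses — vs A: A (payoff 7); vs B: B (payoff 5); vs C: A (payoff 0); vs D: B (payoff 7).
The only mutual best response is (A, A); neither player gains by switching there.

(A, A)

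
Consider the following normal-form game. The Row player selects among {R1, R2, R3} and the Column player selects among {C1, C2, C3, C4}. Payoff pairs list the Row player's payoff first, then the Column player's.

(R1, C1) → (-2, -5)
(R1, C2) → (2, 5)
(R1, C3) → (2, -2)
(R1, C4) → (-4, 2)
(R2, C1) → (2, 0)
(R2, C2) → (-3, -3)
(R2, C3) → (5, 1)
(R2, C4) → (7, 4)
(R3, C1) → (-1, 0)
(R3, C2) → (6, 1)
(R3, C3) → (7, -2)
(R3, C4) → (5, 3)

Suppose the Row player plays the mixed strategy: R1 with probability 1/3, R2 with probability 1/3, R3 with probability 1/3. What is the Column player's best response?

C4

Compute the Column player's expected payoff from each pure strategy against the given mix.
C1: (1/3)·(-5) + (1/3)·0 + (1/3)·0 = -5/3
C2: (1/3)·5 + (1/3)·(-3) + (1/3)·1 = 1
C3: (1/3)·(-2) + (1/3)·1 + (1/3)·(-2) = -1
C4: (1/3)·2 + (1/3)·4 + (1/3)·3 = 3
Highest expected payoff is 3, from C4.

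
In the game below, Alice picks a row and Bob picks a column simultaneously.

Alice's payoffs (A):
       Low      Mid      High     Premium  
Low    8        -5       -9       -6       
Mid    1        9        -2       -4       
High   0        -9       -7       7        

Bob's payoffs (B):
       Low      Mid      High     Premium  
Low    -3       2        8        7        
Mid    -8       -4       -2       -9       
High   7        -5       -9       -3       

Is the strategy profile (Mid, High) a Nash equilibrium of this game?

Yes

Holding Bob at High: Alice gets -2 from Mid, versus -9 from Low, -7 from High. No profitable deviation for Alice.
Holding Alice at Mid: Bob gets -2 from High, versus -8 from Low, -4 from Mid, -9 from Premium. No profitable deviation for Bob either.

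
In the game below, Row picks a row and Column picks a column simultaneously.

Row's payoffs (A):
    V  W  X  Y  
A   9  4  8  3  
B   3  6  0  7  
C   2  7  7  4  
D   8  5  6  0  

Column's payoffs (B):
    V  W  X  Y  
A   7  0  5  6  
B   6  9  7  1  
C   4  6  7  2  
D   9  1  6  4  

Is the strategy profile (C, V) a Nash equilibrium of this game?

Holding Column at V: Row gets 2 from C but could get 9 by switching to A. Row has a profitable deviation.

No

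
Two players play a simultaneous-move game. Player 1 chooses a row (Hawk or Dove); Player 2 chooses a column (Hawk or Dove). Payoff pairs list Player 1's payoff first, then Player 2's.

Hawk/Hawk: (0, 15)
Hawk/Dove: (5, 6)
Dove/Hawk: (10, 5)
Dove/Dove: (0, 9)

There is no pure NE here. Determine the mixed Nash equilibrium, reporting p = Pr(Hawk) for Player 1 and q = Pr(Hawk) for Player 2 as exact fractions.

In a mixed NE each player is indifferent between their pure strategies, so the opponent's mix sets the indifference.
Player 2 indifferent between Hawk and Dove: p·15 + (1−p)·5 = p·6 + (1−p)·9 ⟹ 5 + 10p = 9 + (-3)p ⟹ p = 4/13.
Player 1 indifferent between Hawk and Dove: q·0 + (1−q)·5 = q·10 + (1−q)·0 ⟹ 5 + (-5)q = 0 + 10q ⟹ q = 1/3.

p = 4/13, q = 1/3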